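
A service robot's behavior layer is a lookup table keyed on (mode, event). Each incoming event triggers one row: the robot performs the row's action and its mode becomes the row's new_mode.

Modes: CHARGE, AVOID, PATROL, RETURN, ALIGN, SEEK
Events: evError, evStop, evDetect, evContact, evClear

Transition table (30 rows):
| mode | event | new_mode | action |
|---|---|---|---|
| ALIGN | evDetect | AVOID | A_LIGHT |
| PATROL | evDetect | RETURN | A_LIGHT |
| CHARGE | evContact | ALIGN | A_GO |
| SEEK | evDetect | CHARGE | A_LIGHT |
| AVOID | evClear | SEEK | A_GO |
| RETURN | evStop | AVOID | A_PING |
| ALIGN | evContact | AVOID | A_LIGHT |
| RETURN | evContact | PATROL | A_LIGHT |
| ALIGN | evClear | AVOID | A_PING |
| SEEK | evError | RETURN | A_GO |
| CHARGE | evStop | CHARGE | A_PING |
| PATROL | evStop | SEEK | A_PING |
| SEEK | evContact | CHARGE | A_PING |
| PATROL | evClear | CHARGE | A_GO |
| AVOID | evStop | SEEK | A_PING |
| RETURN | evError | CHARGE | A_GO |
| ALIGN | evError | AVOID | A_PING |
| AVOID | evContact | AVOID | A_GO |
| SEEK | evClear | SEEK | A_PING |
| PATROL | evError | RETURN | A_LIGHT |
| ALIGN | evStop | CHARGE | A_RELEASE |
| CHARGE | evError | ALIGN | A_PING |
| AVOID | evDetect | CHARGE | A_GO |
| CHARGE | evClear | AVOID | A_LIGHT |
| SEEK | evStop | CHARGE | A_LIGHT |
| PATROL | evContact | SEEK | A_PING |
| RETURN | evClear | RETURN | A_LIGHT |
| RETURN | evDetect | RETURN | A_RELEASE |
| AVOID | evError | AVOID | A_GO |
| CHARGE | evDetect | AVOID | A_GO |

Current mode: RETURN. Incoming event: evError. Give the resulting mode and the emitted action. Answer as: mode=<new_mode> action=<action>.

current mode = RETURN; filter table to that mode:
  (RETURN, evStop) → (AVOID, A_PING)
  (RETURN, evContact) → (PATROL, A_LIGHT)
  (RETURN, evError) → (CHARGE, A_GO)  ← event matches
  (RETURN, evClear) → (RETURN, A_LIGHT)
  (RETURN, evDetect) → (RETURN, A_RELEASE)
event = evError selects (CHARGE, A_GO)

mode=CHARGE action=A_GO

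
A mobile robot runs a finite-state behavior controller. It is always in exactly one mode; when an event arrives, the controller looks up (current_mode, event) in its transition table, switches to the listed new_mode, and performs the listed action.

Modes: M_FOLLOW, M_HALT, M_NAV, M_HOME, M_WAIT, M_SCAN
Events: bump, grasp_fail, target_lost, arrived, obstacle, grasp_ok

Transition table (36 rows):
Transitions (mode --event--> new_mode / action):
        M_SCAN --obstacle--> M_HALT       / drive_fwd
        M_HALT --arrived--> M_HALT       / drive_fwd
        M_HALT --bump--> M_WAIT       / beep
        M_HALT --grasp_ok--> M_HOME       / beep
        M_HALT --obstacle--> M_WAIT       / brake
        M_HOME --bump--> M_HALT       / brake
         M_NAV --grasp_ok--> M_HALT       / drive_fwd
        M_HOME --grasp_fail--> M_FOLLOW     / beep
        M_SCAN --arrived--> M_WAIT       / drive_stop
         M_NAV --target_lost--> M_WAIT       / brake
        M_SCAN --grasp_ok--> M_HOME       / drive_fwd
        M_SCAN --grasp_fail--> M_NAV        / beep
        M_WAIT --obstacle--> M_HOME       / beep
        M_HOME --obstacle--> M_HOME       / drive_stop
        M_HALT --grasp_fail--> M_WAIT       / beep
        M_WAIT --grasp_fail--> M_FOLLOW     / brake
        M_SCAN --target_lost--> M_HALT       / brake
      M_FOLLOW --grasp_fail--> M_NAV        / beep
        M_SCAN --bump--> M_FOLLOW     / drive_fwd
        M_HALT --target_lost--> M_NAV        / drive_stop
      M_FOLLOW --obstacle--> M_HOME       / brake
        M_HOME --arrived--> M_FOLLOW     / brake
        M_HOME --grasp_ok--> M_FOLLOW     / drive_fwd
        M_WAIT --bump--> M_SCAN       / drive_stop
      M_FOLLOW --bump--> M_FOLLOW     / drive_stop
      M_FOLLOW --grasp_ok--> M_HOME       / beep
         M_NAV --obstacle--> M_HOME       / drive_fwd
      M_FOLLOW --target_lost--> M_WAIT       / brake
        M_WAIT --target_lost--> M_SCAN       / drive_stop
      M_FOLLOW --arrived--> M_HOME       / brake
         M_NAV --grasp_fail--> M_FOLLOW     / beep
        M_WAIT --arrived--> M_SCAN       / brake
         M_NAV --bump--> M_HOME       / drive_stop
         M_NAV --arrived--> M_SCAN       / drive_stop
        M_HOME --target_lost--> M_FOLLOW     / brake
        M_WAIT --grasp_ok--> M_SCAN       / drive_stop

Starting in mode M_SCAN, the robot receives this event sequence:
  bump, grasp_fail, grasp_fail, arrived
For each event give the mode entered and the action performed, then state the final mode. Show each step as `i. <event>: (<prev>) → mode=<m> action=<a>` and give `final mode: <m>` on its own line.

1. bump: (M_SCAN) → mode=M_FOLLOW action=drive_fwd
2. grasp_fail: (M_FOLLOW) → mode=M_NAV action=beep
3. grasp_fail: (M_NAV) → mode=M_FOLLOW action=beep
4. arrived: (M_FOLLOW) → mode=M_HOME action=brake

final mode: M_HOME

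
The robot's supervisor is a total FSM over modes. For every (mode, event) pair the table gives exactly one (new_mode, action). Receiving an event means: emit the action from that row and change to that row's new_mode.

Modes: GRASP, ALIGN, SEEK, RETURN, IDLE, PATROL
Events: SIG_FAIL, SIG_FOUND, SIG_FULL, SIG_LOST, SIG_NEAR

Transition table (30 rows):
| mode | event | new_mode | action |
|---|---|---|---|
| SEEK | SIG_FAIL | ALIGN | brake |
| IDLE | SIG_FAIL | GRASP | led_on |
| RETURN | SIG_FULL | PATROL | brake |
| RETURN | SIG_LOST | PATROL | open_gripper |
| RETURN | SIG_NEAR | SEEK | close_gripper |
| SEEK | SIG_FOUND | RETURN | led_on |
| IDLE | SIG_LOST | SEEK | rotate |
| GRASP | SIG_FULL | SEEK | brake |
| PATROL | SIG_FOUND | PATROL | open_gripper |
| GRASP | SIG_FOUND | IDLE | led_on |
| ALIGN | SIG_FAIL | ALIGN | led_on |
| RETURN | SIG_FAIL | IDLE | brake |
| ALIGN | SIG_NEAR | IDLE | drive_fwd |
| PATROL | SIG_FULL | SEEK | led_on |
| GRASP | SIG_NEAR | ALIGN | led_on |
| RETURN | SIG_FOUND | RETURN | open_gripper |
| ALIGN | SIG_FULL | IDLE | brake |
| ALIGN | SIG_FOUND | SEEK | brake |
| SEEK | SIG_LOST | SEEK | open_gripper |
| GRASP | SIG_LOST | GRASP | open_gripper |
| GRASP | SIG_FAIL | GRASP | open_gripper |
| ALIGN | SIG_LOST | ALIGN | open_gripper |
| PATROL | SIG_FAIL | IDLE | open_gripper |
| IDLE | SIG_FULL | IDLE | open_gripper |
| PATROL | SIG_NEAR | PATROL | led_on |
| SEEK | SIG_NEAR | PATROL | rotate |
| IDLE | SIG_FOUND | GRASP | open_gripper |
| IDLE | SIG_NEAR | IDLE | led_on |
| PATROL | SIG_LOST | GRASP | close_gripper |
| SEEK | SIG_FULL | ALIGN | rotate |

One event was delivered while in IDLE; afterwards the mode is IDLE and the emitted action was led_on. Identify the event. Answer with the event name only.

try SIG_FAIL: (IDLE, SIG_FAIL) → (GRASP, led_on)
try SIG_FOUND: (IDLE, SIG_FOUND) → (GRASP, open_gripper)
try SIG_FULL: (IDLE, SIG_FULL) → (IDLE, open_gripper)
try SIG_LOST: (IDLE, SIG_LOST) → (SEEK, rotate)
try SIG_NEAR: (IDLE, SIG_NEAR) → (IDLE, led_on)  ← matches

SIG_NEAR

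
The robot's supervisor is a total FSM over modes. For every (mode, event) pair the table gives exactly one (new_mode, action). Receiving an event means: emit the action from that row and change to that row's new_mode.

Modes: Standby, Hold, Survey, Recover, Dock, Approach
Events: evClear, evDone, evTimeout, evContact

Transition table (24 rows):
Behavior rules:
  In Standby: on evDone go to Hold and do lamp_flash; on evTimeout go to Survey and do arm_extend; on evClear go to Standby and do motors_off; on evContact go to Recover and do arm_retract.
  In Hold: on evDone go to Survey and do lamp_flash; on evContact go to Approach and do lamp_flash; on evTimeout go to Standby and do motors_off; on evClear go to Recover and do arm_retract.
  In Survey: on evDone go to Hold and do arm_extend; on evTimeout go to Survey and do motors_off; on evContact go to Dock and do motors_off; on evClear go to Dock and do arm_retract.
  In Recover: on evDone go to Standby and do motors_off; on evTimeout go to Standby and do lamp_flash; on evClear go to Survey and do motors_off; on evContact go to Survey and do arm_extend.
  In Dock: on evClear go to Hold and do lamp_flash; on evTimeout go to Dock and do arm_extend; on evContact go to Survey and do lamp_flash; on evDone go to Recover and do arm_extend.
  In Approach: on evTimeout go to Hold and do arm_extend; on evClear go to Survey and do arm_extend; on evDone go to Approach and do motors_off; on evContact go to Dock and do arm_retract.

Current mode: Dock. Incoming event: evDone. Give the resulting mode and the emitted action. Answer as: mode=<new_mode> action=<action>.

mode=Recover action=arm_extend

current mode = Dock; filter table to that mode:
  (Dock, evClear) → (Hold, lamp_flash)
  (Dock, evTimeout) → (Dock, arm_extend)
  (Dock, evContact) → (Survey, lamp_flash)
  (Dock, evDone) → (Recover, arm_extend)  ← event matches
event = evDone selects (Recover, arm_extend)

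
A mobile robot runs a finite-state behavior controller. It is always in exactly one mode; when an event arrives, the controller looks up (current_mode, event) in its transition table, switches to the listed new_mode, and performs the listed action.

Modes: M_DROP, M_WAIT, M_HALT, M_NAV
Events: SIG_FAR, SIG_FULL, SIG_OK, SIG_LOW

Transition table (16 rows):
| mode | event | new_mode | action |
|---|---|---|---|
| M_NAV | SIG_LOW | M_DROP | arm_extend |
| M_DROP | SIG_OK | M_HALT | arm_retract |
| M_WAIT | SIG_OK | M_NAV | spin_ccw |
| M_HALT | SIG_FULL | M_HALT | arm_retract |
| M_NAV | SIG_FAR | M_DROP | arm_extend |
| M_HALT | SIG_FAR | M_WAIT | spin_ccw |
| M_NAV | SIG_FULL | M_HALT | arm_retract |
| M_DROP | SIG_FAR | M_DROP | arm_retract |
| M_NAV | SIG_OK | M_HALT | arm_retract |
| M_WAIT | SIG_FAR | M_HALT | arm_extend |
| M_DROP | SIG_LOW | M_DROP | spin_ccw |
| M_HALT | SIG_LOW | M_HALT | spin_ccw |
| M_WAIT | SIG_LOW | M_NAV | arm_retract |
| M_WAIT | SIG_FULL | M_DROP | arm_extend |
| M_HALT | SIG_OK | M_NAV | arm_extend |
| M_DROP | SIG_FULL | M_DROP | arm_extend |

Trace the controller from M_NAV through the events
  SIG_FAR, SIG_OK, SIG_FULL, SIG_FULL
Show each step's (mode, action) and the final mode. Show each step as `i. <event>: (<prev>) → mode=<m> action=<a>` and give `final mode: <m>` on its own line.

final mode: M_HALT

1. SIG_FAR: (M_NAV) → mode=M_DROP action=arm_extend
2. SIG_OK: (M_DROP) → mode=M_HALT action=arm_retract
3. SIG_FULL: (M_HALT) → mode=M_HALT action=arm_retract
4. SIG_FULL: (M_HALT) → mode=M_HALT action=arm_retract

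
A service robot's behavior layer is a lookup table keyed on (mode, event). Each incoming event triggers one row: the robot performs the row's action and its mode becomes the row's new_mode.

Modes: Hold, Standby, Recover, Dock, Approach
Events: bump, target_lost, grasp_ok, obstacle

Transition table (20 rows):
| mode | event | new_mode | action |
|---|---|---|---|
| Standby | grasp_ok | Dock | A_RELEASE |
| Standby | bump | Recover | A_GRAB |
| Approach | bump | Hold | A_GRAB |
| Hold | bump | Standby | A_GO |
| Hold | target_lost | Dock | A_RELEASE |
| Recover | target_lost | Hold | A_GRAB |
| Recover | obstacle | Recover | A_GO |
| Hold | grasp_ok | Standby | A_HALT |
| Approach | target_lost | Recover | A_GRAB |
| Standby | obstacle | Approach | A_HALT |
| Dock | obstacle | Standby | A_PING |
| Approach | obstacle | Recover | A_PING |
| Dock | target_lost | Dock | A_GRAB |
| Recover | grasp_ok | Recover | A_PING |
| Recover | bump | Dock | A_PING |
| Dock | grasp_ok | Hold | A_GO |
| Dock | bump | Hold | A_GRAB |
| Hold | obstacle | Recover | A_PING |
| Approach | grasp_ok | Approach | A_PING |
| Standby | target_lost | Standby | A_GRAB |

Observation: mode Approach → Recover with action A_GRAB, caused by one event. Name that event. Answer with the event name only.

try bump: (Approach, bump) → (Hold, A_GRAB)
try target_lost: (Approach, target_lost) → (Recover, A_GRAB)  ← matches
try grasp_ok: (Approach, grasp_ok) → (Approach, A_PING)
try obstacle: (Approach, obstacle) → (Recover, A_PING)

target_lost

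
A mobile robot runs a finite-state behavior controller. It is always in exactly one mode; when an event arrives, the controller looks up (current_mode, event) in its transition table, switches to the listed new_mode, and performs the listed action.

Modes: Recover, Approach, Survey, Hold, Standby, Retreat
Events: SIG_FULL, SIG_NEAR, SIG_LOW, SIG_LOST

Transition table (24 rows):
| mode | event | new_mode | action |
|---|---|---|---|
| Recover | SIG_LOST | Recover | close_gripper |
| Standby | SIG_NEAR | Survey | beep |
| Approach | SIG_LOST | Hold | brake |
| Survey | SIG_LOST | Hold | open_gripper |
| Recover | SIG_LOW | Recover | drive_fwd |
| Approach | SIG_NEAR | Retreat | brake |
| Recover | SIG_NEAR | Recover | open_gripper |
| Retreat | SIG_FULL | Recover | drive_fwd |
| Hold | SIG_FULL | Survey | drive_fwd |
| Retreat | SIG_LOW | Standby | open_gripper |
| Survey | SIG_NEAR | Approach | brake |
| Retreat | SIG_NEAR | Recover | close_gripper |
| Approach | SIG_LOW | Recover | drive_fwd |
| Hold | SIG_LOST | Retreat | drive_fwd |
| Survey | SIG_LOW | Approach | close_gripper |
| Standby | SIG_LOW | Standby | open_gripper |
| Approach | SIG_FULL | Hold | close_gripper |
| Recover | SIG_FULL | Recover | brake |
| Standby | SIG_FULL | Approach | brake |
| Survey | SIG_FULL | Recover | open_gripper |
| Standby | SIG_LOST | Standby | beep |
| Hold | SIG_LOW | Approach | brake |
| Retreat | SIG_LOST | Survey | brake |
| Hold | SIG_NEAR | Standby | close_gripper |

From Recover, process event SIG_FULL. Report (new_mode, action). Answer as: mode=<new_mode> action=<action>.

mode=Recover action=brake

current mode = Recover; filter table to that mode:
  (Recover, SIG_LOST) → (Recover, close_gripper)
  (Recover, SIG_LOW) → (Recover, drive_fwd)
  (Recover, SIG_NEAR) → (Recover, open_gripper)
  (Recover, SIG_FULL) → (Recover, brake)  ← event matches
event = SIG_FULL selects (Recover, brake)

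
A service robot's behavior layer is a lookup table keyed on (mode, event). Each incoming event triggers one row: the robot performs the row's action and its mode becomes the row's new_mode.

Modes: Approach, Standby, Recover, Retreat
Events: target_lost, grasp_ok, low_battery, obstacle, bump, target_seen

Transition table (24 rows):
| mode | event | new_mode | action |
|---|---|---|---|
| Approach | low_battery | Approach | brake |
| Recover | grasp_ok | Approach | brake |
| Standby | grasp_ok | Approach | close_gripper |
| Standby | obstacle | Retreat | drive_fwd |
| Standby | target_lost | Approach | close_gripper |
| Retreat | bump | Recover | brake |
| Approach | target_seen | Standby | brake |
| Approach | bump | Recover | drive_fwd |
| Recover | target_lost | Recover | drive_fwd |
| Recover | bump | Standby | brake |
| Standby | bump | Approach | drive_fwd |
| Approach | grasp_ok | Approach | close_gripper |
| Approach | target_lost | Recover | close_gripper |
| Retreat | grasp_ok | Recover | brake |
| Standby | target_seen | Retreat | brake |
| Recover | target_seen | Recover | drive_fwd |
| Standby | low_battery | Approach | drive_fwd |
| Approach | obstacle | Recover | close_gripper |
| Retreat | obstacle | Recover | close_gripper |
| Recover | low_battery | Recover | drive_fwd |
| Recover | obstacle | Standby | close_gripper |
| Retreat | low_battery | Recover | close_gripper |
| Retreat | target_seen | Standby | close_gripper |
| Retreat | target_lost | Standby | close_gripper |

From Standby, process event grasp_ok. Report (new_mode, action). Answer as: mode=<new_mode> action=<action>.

current mode = Standby; filter table to that mode:
  (Standby, grasp_ok) → (Approach, close_gripper)  ← event matches
  (Standby, obstacle) → (Retreat, drive_fwd)
  (Standby, target_lost) → (Approach, close_gripper)
  (Standby, bump) → (Approach, drive_fwd)
  (Standby, target_seen) → (Retreat, brake)
  (Standby, low_battery) → (Approach, drive_fwd)
event = grasp_ok selects (Approach, close_gripper)

mode=Approach action=close_gripper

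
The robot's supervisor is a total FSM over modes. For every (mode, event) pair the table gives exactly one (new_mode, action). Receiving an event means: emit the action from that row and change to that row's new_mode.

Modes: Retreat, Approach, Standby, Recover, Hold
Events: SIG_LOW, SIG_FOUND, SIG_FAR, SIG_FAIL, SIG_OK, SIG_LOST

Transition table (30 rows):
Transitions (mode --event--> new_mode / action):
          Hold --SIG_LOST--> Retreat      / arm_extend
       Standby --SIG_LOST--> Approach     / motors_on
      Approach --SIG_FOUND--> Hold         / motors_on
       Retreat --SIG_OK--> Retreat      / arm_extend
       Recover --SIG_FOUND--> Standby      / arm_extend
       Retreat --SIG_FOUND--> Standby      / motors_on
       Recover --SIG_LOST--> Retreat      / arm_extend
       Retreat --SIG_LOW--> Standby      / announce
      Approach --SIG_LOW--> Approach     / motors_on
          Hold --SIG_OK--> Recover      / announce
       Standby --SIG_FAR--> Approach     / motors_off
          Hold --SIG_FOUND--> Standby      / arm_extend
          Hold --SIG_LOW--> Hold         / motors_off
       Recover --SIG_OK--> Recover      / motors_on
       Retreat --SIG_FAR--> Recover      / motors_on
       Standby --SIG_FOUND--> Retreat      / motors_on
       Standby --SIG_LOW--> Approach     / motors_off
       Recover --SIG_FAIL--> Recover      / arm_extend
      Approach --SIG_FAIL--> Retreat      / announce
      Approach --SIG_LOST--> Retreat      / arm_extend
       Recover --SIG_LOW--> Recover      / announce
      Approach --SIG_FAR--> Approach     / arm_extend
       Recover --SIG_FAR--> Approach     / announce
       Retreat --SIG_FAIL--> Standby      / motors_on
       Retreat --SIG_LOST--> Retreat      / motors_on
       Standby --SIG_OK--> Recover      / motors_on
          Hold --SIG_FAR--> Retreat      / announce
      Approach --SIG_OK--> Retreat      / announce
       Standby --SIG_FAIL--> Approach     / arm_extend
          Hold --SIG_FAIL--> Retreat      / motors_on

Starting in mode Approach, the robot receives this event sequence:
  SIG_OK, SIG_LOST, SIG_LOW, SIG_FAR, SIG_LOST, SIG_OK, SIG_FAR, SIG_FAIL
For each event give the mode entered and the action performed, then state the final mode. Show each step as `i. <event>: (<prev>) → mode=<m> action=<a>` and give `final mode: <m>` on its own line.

final mode: Recover

1. SIG_OK: (Approach) → mode=Retreat action=announce
2. SIG_LOST: (Retreat) → mode=Retreat action=motors_on
3. SIG_LOW: (Retreat) → mode=Standby action=announce
4. SIG_FAR: (Standby) → mode=Approach action=motors_off
5. SIG_LOST: (Approach) → mode=Retreat action=arm_extend
6. SIG_OK: (Retreat) → mode=Retreat action=arm_extend
7. SIG_FAR: (Retreat) → mode=Recover action=motors_on
8. SIG_FAIL: (Recover) → mode=Recover action=arm_extend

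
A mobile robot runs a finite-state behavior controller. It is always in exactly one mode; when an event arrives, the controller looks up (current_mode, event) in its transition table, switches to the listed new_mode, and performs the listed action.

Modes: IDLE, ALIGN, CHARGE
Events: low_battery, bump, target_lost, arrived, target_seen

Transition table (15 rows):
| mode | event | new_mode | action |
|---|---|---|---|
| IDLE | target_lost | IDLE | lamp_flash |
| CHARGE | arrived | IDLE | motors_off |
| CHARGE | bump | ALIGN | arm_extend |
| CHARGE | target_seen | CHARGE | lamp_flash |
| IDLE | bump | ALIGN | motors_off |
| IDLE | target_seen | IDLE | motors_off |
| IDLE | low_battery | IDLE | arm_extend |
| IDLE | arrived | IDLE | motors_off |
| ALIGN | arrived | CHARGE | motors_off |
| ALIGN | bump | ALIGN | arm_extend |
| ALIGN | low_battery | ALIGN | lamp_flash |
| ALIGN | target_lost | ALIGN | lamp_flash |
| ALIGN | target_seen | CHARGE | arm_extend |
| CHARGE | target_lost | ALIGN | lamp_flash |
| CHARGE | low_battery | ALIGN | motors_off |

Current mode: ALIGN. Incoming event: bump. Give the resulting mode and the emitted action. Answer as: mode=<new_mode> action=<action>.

mode=ALIGN action=arm_extend

current mode = ALIGN; filter table to that mode:
  (ALIGN, arrived) → (CHARGE, motors_off)
  (ALIGN, bump) → (ALIGN, arm_extend)  ← event matches
  (ALIGN, low_battery) → (ALIGN, lamp_flash)
  (ALIGN, target_lost) → (ALIGN, lamp_flash)
  (ALIGN, target_seen) → (CHARGE, arm_extend)
event = bump selects (ALIGN, arm_extend)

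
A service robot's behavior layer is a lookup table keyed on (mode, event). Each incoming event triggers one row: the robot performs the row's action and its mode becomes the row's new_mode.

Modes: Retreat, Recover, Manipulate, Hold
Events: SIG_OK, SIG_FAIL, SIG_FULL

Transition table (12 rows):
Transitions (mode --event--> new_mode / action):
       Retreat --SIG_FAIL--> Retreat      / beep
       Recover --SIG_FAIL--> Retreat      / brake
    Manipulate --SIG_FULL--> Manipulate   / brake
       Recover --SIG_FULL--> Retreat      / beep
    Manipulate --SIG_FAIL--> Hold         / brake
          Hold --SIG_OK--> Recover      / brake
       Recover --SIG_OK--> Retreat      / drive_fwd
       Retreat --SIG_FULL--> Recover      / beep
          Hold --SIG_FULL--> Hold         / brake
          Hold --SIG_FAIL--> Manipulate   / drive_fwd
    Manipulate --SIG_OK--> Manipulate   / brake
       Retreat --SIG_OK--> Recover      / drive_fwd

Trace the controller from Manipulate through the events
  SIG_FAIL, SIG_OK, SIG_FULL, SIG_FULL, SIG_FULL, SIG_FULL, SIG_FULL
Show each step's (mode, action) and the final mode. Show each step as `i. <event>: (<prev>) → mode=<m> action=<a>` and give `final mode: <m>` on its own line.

final mode: Retreat

1. SIG_FAIL: (Manipulate) → mode=Hold action=brake
2. SIG_OK: (Hold) → mode=Recover action=brake
3. SIG_FULL: (Recover) → mode=Retreat action=beep
4. SIG_FULL: (Retreat) → mode=Recover action=beep
5. SIG_FULL: (Recover) → mode=Retreat action=beep
6. SIG_FULL: (Retreat) → mode=Recover action=beep
7. SIG_FULL: (Recover) → mode=Retreat action=beep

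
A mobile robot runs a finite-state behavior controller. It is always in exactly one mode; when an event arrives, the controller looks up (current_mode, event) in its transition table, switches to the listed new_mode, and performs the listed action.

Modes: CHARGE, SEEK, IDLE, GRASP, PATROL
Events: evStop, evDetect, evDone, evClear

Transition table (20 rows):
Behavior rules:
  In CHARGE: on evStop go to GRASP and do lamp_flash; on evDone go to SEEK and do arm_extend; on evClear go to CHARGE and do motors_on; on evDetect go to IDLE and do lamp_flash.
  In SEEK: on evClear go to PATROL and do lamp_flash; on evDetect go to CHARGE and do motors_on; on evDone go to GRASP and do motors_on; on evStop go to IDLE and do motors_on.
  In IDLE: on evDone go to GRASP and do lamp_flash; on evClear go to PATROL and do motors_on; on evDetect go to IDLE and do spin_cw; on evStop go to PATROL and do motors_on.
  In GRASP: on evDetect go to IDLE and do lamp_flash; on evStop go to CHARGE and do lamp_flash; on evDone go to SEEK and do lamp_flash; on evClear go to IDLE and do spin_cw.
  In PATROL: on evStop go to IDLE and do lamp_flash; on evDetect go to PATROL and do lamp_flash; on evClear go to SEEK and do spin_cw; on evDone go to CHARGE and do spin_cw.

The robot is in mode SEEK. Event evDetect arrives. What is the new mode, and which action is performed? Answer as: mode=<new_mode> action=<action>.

mode=CHARGE action=motors_on

current mode = SEEK; filter table to that mode:
  (SEEK, evClear) → (PATROL, lamp_flash)
  (SEEK, evDetect) → (CHARGE, motors_on)  ← event matches
  (SEEK, evDone) → (GRASP, motors_on)
  (SEEK, evStop) → (IDLE, motors_on)
event = evDetect selects (CHARGE, motors_on)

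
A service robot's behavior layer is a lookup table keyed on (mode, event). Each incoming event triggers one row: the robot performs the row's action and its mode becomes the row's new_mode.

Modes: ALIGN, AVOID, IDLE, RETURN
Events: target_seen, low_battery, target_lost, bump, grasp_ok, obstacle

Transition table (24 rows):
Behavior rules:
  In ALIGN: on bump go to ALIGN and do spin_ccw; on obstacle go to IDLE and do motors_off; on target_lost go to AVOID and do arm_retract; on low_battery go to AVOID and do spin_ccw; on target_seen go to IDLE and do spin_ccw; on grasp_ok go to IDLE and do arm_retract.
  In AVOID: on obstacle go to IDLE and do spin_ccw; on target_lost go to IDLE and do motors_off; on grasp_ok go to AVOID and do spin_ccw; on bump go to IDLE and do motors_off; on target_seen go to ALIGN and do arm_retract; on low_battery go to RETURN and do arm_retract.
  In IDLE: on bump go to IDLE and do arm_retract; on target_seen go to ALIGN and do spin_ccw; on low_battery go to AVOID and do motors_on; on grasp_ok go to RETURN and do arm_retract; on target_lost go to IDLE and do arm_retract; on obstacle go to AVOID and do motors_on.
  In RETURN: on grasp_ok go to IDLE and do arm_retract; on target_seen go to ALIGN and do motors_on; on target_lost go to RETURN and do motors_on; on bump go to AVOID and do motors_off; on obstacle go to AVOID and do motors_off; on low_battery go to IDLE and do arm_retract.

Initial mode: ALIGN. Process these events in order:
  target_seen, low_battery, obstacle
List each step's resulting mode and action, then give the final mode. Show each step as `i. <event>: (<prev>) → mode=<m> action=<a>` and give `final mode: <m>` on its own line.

final mode: IDLE

1. target_seen: (ALIGN) → mode=IDLE action=spin_ccw
2. low_battery: (IDLE) → mode=AVOID action=motors_on
3. obstacle: (AVOID) → mode=IDLE action=spin_ccw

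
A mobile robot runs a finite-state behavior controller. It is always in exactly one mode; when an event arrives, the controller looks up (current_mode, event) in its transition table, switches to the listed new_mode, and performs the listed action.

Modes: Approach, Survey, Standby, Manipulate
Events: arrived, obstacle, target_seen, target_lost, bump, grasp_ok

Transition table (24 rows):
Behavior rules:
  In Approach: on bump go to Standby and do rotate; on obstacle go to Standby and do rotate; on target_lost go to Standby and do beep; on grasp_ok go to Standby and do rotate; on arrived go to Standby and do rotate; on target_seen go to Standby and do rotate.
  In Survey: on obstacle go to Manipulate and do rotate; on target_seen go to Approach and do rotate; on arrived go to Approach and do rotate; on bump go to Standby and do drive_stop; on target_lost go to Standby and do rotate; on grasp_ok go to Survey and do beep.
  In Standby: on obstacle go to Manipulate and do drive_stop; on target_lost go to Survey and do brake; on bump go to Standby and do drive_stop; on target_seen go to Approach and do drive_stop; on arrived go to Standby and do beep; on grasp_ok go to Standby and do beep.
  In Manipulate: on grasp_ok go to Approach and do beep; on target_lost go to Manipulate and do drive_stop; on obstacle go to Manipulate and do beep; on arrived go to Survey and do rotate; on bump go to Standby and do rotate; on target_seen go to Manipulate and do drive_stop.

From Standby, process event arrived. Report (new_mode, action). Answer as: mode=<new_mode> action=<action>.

mode=Standby action=beep

current mode = Standby; filter table to that mode:
  (Standby, obstacle) → (Manipulate, drive_stop)
  (Standby, target_lost) → (Survey, brake)
  (Standby, bump) → (Standby, drive_stop)
  (Standby, target_seen) → (Approach, drive_stop)
  (Standby, arrived) → (Standby, beep)  ← event matches
  (Standby, grasp_ok) → (Standby, beep)
event = arrived selects (Standby, beep)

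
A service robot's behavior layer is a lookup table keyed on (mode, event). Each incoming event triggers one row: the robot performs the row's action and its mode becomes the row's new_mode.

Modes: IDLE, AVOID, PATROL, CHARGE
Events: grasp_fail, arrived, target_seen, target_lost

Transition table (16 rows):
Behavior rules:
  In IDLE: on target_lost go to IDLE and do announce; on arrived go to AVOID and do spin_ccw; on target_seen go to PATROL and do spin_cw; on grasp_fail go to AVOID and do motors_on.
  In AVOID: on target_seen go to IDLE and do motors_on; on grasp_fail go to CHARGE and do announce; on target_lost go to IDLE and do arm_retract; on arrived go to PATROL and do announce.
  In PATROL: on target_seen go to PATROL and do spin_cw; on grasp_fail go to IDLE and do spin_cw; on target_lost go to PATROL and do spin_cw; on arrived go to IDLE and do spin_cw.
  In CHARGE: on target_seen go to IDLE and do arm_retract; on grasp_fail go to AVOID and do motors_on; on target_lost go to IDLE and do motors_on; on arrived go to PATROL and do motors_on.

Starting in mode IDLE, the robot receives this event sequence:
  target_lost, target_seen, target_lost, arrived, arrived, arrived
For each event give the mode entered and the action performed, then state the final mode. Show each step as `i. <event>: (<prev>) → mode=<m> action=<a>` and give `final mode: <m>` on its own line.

final mode: PATROL

1. target_lost: (IDLE) → mode=IDLE action=announce
2. target_seen: (IDLE) → mode=PATROL action=spin_cw
3. target_lost: (PATROL) → mode=PATROL action=spin_cw
4. arrived: (PATROL) → mode=IDLE action=spin_cw
5. arrived: (IDLE) → mode=AVOID action=spin_ccw
6. arrived: (AVOID) → mode=PATROL action=announce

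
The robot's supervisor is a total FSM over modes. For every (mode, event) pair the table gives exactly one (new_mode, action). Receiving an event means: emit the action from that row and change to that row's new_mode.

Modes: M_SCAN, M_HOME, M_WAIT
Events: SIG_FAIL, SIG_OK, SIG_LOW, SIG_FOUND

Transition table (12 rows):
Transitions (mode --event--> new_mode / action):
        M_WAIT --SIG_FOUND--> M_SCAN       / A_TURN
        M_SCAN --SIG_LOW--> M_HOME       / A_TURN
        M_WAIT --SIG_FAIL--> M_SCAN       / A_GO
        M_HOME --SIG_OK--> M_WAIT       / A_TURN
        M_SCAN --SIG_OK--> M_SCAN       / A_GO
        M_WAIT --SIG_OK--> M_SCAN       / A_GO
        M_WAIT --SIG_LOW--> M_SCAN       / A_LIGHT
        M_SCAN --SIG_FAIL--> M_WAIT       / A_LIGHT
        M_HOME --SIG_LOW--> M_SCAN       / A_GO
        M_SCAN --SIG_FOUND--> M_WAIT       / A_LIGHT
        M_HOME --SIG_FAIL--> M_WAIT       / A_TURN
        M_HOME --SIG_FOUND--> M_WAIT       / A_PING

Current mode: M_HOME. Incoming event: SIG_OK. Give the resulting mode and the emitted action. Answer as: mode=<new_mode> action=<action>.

current mode = M_HOME; filter table to that mode:
  (M_HOME, SIG_OK) → (M_WAIT, A_TURN)  ← event matches
  (M_HOME, SIG_LOW) → (M_SCAN, A_GO)
  (M_HOME, SIG_FAIL) → (M_WAIT, A_TURN)
  (M_HOME, SIG_FOUND) → (M_WAIT, A_PING)
event = SIG_OK selects (M_WAIT, A_TURN)

mode=M_WAIT action=A_TURN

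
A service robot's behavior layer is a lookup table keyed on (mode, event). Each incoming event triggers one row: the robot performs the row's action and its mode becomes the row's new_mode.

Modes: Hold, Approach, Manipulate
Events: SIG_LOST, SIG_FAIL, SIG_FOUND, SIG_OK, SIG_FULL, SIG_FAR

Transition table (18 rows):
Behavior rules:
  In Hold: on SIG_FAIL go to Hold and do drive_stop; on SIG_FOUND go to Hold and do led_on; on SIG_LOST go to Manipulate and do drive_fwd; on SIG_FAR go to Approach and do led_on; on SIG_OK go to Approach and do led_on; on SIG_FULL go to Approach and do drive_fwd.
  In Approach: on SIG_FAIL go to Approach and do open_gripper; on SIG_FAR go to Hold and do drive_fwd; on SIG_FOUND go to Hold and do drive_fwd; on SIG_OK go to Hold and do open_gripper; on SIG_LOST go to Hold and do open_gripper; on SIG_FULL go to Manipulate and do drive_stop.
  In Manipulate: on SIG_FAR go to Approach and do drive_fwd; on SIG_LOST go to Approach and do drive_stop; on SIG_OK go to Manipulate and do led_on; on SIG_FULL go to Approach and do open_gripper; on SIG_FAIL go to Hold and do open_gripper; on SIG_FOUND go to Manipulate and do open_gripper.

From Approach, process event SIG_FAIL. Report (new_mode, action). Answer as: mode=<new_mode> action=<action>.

mode=Approach action=open_gripper

current mode = Approach; filter table to that mode:
  (Approach, SIG_FAIL) → (Approach, open_gripper)  ← event matches
  (Approach, SIG_FAR) → (Hold, drive_fwd)
  (Approach, SIG_FOUND) → (Hold, drive_fwd)
  (Approach, SIG_OK) → (Hold, open_gripper)
  (Approach, SIG_LOST) → (Hold, open_gripper)
  (Approach, SIG_FULL) → (Manipulate, drive_stop)
event = SIG_FAIL selects (Approach, open_gripper)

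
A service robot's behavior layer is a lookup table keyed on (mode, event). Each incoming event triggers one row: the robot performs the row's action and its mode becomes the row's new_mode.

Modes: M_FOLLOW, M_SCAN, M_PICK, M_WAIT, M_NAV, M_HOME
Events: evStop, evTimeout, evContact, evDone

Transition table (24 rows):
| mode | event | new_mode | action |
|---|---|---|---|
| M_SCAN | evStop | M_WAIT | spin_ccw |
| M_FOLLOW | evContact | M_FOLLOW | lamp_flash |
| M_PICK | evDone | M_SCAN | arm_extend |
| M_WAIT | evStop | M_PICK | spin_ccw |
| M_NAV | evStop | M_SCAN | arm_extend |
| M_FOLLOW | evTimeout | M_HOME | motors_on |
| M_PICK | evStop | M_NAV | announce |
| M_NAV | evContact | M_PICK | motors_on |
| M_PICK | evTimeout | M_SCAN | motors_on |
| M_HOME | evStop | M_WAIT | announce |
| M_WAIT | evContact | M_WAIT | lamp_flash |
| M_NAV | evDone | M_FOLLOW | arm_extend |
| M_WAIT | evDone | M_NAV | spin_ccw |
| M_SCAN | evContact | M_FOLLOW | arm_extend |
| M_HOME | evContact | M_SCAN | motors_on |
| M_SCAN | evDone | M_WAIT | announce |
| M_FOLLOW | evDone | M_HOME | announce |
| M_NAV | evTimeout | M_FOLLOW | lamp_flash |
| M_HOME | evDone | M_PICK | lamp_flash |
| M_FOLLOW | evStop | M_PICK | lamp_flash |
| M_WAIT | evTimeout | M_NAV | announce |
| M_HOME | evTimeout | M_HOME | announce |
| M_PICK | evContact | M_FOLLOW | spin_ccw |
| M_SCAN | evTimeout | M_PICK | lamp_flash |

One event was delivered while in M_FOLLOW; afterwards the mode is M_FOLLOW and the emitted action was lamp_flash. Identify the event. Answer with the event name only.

evContact

try evStop: (M_FOLLOW, evStop) → (M_PICK, lamp_flash)
try evTimeout: (M_FOLLOW, evTimeout) → (M_HOME, motors_on)
try evContact: (M_FOLLOW, evContact) → (M_FOLLOW, lamp_flash)  ← matches
try evDone: (M_FOLLOW, evDone) → (M_HOME, announce)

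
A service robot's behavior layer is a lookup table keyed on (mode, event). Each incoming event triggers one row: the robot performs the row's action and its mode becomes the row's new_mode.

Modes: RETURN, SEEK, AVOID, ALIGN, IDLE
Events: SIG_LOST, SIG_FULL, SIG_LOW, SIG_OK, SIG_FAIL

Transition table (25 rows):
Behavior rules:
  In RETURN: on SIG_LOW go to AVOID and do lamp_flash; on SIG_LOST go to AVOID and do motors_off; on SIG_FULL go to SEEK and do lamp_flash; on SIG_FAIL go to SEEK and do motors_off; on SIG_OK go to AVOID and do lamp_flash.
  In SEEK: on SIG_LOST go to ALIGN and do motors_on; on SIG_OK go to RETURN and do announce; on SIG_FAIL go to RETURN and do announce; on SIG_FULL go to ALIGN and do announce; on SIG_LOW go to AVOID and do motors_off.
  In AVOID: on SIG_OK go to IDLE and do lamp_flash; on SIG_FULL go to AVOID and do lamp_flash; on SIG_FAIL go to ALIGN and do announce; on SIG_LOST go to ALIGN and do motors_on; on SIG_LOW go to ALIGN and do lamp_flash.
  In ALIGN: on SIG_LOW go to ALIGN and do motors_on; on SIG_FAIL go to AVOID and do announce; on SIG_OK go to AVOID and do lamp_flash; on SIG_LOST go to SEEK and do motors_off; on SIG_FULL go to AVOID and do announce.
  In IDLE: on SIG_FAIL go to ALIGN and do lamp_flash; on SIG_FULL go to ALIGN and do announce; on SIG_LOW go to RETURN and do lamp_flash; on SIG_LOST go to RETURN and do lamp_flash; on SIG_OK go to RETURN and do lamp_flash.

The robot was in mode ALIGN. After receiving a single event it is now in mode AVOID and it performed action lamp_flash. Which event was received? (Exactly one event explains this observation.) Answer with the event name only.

try SIG_LOST: (ALIGN, SIG_LOST) → (SEEK, motors_off)
try SIG_FULL: (ALIGN, SIG_FULL) → (AVOID, announce)
try SIG_LOW: (ALIGN, SIG_LOW) → (ALIGN, motors_on)
try SIG_OK: (ALIGN, SIG_OK) → (AVOID, lamp_flash)  ← matches
try SIG_FAIL: (ALIGN, SIG_FAIL) → (AVOID, announce)

SIG_OK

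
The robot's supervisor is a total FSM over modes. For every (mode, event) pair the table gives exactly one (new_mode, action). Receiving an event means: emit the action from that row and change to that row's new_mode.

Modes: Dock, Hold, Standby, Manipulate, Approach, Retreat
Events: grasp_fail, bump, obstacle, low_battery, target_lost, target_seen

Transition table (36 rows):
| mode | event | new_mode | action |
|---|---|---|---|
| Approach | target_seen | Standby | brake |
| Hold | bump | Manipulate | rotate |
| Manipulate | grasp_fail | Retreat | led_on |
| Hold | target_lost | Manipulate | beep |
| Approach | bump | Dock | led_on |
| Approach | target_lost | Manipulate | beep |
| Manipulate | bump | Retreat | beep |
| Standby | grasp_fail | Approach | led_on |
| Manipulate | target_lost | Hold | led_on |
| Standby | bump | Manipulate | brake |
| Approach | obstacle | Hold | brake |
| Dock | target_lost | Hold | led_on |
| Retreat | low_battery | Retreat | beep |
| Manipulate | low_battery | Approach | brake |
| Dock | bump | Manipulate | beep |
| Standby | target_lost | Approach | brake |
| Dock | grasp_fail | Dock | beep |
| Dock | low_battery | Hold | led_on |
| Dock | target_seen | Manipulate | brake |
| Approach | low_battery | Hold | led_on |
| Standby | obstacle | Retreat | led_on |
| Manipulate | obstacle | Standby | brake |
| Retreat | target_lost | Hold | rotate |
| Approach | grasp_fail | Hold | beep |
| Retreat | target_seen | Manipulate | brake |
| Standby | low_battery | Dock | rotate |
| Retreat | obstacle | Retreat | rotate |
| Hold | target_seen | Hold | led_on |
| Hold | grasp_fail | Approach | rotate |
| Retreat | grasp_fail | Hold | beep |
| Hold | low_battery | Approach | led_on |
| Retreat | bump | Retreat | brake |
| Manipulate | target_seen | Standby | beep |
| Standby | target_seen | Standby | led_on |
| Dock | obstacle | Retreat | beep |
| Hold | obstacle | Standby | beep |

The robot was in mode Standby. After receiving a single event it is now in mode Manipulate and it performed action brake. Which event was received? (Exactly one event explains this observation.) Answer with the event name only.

bump

try grasp_fail: (Standby, grasp_fail) → (Approach, led_on)
try bump: (Standby, bump) → (Manipulate, brake)  ← matches
try obstacle: (Standby, obstacle) → (Retreat, led_on)
try low_battery: (Standby, low_battery) → (Dock, rotate)
try target_lost: (Standby, target_lost) → (Approach, brake)
try target_seen: (Standby, target_seen) → (Standby, led_on)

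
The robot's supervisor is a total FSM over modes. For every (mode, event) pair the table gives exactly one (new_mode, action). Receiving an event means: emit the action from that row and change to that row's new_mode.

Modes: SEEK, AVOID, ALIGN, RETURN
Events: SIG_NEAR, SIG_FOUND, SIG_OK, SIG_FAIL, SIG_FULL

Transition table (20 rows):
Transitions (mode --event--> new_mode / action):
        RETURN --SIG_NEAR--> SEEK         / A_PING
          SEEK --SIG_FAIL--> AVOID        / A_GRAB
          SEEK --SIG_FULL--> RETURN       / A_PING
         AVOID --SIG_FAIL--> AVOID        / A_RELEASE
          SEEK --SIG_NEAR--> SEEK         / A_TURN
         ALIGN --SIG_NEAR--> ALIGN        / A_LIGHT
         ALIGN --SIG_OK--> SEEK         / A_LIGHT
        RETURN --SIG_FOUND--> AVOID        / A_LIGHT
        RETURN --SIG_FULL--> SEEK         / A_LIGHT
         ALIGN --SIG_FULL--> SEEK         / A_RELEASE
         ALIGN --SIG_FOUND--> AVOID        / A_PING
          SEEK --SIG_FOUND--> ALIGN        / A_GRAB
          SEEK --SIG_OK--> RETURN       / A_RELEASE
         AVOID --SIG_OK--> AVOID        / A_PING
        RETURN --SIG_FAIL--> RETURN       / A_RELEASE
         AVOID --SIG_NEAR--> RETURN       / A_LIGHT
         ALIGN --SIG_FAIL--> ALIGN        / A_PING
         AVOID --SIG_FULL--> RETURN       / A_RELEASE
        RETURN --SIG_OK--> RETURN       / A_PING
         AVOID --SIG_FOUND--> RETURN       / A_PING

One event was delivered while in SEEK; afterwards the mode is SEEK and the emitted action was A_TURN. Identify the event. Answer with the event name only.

try SIG_NEAR: (SEEK, SIG_NEAR) → (SEEK, A_TURN)  ← matches
try SIG_FOUND: (SEEK, SIG_FOUND) → (ALIGN, A_GRAB)
try SIG_OK: (SEEK, SIG_OK) → (RETURN, A_RELEASE)
try SIG_FAIL: (SEEK, SIG_FAIL) → (AVOID, A_GRAB)
try SIG_FULL: (SEEK, SIG_FULL) → (RETURN, A_PING)

SIG_NEAR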